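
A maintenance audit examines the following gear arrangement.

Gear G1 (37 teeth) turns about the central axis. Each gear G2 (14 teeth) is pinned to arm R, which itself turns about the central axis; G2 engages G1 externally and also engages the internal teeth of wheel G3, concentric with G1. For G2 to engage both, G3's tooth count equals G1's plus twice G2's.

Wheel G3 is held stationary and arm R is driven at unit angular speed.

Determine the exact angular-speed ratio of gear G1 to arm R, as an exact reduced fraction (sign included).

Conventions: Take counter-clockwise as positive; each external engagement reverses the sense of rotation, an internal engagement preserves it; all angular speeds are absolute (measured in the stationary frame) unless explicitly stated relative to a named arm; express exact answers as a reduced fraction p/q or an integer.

recognized (axles ride arm R): planetary set, 37/14/65 teeth
ring teeth: 37 + 2·14 = 65
37(ω_sun−ω_arm) = −65(ω_ring−ω_arm),  ω_ring = 0, ω_arm = 1
ω_sun = 1 − (65/37)(0−1) = 102/37
ω_out/ω_in = 102/37

102/37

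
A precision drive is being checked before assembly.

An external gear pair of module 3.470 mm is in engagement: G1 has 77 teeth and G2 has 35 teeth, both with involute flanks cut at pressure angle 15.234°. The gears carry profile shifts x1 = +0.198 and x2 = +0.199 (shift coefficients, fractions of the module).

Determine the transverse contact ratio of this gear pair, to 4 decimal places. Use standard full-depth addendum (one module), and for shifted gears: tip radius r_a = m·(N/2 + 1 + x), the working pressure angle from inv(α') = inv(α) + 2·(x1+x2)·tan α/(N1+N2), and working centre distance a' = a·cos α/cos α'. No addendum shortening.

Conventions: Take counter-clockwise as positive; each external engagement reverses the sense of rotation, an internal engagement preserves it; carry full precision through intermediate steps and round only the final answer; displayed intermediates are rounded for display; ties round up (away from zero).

1.9575

single-mesh involute tooth geometry (77T engaging 35T at module 3.470)
base radii: r_b1 = 128.900570, r_b2 = 58.591168
tip radii: r_a1 = 137.752060, r_a2 = 64.885530
inv(α') = inv(15.234°) + 2·(+0.198+0.199)·tan α/(77+35) = 0.00837848  ⇒  α' = 16.59367°
a' = a·cos α / cos α' = 194.3200·cos 15.234°/cos 16.59367° = 195.639311
action lengths: √(r_a1²−r_b1²) = 48.582641, √(r_a2²−r_b2²) = 27.878432
base pitch p_b = π·m·cos α = 10.518262
CR = (48.582641 + 27.878432 − 195.639311·sin 16.59367°)/10.518262 = 1.957538
contact ratio ≈ 1.9575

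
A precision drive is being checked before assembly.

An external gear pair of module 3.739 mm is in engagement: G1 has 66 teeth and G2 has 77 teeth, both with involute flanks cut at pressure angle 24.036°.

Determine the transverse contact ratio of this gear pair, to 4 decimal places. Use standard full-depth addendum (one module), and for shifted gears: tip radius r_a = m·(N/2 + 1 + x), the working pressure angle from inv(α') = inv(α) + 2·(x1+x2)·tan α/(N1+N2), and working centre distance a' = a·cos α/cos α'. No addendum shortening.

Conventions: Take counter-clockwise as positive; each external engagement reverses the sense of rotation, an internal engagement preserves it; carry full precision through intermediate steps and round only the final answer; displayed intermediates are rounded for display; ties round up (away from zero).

1.6075

class = single-mesh tooth geometry [involute pair 66T × 77T, m = 3.739]
base radii: r_b1 = 112.688078, r_b2 = 131.469425
tip radii: r_a1 = 127.126000, r_a2 = 147.690500
no profile shift: α' = α, a' = a
action lengths: √(r_a1²−r_b1²) = 58.842305, √(r_a2²−r_b2²) = 67.292452
base pitch p_b = π·m·cos α = 10.727880
CR = (58.842305 + 67.292452 − 267.338500·sin 24.03600°)/10.727880 = 1.607490
contact ratio ≈ 1.6075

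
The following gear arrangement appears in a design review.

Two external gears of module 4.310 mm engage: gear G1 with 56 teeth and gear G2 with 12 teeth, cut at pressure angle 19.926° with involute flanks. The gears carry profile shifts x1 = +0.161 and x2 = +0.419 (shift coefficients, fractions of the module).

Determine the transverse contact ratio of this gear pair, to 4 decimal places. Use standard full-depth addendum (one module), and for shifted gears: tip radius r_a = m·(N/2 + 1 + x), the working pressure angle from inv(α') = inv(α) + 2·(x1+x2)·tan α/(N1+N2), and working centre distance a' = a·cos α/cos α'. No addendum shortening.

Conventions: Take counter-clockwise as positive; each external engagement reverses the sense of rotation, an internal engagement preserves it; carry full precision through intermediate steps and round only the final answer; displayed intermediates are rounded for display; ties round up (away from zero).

topology: single-mesh involute geometry — m = 4.310, 56T/12T pair
base radii: r_b1 = 113.455319, r_b2 = 24.311854
tip radii: r_a1 = 125.683910, r_a2 = 31.975890
inv(α') = inv(19.926°) + 2·(+0.161+0.419)·tan α/(56+12) = 0.02091794  ⇒  α' = 22.29880°
a' = a·cos α / cos α' = 146.5400·cos 19.926°/cos 22.29880° = 148.902444
action lengths: √(r_a1²−r_b1²) = 54.077128, √(r_a2²−r_b2²) = 20.769961
base pitch p_b = π·m·cos α = 12.729657
CR = (54.077128 + 20.769961 − 148.902444·sin 22.29880°)/12.729657 = 1.441361
contact ratio ≈ 1.4414

1.4414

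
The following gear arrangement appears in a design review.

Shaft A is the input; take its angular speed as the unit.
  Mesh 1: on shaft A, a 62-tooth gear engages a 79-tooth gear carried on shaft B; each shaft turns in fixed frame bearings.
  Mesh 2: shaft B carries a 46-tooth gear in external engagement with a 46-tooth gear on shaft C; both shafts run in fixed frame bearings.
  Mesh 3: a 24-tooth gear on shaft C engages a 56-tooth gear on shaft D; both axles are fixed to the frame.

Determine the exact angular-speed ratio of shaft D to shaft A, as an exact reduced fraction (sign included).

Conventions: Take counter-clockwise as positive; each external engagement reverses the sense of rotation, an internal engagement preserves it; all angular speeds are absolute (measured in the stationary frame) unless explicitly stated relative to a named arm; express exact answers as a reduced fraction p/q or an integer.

-186/553

class = fixed-axis compound train [3 meshes; 3 ratios multiply, 3 sense flips]
mesh 1 [62T→79T]: running ratio 62/79, sense −
mesh 2 [46T→46T]: running ratio 62/79, sense +
mesh 3 [24T→56T]: running ratio 186/553, sense −
ω_out/ω_in = -186/553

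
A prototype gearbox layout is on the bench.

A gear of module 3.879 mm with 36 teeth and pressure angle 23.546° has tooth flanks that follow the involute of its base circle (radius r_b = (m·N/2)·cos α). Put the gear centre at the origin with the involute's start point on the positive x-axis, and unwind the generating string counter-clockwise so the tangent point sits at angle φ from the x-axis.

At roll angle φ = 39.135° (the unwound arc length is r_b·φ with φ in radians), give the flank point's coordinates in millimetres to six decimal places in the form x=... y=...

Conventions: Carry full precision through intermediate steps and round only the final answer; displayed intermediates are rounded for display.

x=77.242892 y=6.487043

topology: single-mesh involute geometry — m = 3.879, N = 36
pitch radius r_p = m·N/2 = 3.879·36/2 = 69.822000
base radius r_b = r_p·cos α = 69.822000·cos 23.546° = 64.008595
roll angle φ = 39.135° = 0.68303460 rad
x = r_b·(cos φ + φ·sin φ) = 77.242892
y = r_b·(sin φ − φ·cos φ) = 6.487043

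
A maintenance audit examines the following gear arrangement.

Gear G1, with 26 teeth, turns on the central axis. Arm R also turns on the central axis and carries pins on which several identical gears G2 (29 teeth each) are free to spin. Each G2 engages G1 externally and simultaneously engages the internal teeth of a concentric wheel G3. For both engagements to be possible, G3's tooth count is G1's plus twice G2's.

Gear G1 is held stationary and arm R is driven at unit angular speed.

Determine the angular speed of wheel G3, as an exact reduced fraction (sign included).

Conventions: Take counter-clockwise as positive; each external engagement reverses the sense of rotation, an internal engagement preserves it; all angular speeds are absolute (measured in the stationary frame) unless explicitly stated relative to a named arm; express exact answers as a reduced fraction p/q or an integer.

class = planetary set [G3 = 26+2·29 = 84; Willis about the carrier]
ring teeth: 26 + 2·29 = 84
26(ω_sun−ω_arm) = −84(ω_ring−ω_arm),  ω_sun = 0, ω_arm = 1
ω_ring = 1 − (26/84)(0−1) = 55/42
exact speed ratio = 55/42

55/42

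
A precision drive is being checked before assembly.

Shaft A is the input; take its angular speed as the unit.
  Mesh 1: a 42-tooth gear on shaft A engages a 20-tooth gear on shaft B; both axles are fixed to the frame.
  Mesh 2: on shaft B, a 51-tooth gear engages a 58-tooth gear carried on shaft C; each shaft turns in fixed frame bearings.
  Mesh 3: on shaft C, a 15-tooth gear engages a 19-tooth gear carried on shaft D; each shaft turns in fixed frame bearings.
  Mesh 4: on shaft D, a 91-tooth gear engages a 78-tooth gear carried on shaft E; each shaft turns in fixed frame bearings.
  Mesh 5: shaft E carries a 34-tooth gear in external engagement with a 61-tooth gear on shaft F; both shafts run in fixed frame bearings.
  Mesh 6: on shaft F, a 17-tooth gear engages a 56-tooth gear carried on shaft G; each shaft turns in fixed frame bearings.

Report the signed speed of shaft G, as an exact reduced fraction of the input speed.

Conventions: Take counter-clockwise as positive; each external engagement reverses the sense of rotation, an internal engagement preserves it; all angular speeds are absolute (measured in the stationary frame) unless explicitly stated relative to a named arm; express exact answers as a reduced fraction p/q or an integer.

309519/1075552

6-mesh fixed-axis compound train (all bearings frame-fixed)
mesh 1 [42T→20T]: |ω|/ω_in = 1×42/20 = 21/10, sense flips to −
mesh 2 [51T→58T]: |ω|/ω_in = (21/10)×51/58 = 1071/580, sense flips to +
mesh 3 [15T→19T]: |ω|/ω_in = (1071/580)×15/19 = 3213/2204, sense flips to −
mesh 4 [91T→78T]: |ω|/ω_in = (3213/2204)×91/78 = 7497/4408, sense flips to +
mesh 5 [34T→61T]: |ω|/ω_in = (7497/4408)×34/61 = 127449/134444, sense flips to −
mesh 6 [17T→56T]: |ω|/ω_in = (127449/134444)×17/56 = 309519/1075552, sense flips to +
signed output speed (× input speed) = 309519/1075552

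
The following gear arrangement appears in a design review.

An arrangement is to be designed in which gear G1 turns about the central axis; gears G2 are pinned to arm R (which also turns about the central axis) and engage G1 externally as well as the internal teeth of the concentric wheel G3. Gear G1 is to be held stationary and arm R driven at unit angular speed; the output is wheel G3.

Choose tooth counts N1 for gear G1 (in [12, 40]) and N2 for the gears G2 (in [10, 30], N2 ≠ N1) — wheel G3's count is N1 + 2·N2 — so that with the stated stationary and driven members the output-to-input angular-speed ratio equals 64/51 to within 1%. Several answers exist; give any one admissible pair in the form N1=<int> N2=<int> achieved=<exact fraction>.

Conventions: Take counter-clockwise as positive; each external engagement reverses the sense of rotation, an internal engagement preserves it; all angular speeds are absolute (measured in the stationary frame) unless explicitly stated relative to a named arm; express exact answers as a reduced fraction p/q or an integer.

class = planetary set [ratio 64/51 wanted; Willis about the carrier]
Willis with ω_sun = 0: ω_ring/ω_arm = (N1+N3)/N3; set equal to 64/51  ⇒  N3/N1 = 1/(64/51 − 1) = 51/13
N3 = N1 + 2·N2  ⇒  N2/N1 = (N3/N1 − 1)/2 = (51/13 − 1)/2 = 19/13
smallest multiple with N1 ≥ 12 and N2 ≥ 10: k = 1  ⇒  N1 = 1·13 = 13, N2 = 1·19 = 19 (N1 ≤ 40, N2 ≤ 30, N2 ≠ N1 ✓), N3 = 13 + 2·19 = 51
check: (N1+N3)/N3 with N1 = 13, N3 = 51 gives 64/51; |achieved − target| = 0 ≤ 16/1275 ✓

N1=13 N2=19 achieved=64/51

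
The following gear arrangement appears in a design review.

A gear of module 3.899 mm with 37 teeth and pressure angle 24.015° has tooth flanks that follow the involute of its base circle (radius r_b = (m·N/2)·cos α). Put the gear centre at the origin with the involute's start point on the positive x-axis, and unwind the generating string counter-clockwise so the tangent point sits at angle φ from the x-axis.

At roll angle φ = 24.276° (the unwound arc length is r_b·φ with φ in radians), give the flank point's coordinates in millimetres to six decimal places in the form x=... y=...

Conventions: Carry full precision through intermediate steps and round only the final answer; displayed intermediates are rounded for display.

class = single-mesh tooth geometry [base-circle involute, m = 3.899, 37T]
pitch radius r_p = m·N/2 = 3.899·37/2 = 72.131500
base radius r_b = r_p·cos α = 72.131500·cos 24.015° = 65.887721
roll angle φ = 24.276° = 0.42369613 rad
x = r_b·(cos φ + φ·sin φ) = 71.538967
y = r_b·(sin φ − φ·cos φ) = 1.640704

x=71.538967 y=1.640704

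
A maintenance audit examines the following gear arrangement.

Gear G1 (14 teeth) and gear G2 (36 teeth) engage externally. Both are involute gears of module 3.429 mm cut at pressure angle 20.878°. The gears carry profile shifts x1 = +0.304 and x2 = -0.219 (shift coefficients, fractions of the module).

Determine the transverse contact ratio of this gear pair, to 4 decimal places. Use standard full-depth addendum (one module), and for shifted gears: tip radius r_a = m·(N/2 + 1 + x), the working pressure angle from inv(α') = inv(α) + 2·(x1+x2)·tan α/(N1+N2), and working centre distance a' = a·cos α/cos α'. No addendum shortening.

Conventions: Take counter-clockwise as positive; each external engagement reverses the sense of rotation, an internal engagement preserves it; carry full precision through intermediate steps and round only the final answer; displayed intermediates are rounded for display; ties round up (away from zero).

class = single-mesh tooth geometry [involute pair 14T × 36T, m = 3.429]
base radii: r_b1 = 22.426996, r_b2 = 57.669419
tip radii: r_a1 = 28.474416, r_a2 = 64.400049
inv(α') = inv(20.878°) + 2·(+0.304-0.219)·tan α/(14+36) = 0.01832997  ⇒  α' = 21.37561°
a' = a·cos α / cos α' = 85.7250·cos 20.878°/cos 21.37561° = 86.013172
action lengths: √(r_a1²−r_b1²) = 17.544863, √(r_a2²−r_b2²) = 28.663643
base pitch p_b = π·m·cos α = 10.065212
CR = (17.544863 + 28.663643 − 86.013172·sin 21.37561°)/10.065212 = 1.476212
contact ratio ≈ 1.4762

1.4762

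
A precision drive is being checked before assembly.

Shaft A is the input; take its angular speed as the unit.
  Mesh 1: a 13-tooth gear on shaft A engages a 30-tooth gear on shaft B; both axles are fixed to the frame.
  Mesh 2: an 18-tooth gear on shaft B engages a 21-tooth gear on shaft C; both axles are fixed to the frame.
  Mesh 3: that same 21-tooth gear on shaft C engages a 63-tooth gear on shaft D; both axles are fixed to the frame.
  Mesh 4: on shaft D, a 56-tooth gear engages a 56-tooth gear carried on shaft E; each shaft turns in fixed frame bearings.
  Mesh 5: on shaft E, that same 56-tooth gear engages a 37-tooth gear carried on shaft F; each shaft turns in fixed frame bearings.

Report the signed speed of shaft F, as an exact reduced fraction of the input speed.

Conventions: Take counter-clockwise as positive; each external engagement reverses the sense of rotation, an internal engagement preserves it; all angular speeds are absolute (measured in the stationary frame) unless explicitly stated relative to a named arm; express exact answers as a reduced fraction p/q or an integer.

5-mesh fixed-axis compound train (all bearings frame-fixed)
mesh 1 [13T→30T]: |ω|/ω_in = 1×13/30 = 13/30, sense flips to −
mesh 2 [18T→21T]: |ω|/ω_in = (13/30)×18/21 = 13/35, sense flips to +
mesh 3 [21T→63T]: |ω|/ω_in = (13/35)×21/63 = 13/105, sense flips to −
mesh 4 [56T→56T]: |ω|/ω_in = (13/105)×56/56 = 13/105, sense flips to +
mesh 5 [56T→37T]: |ω|/ω_in = (13/105)×56/37 = 104/555, sense flips to −
signed output speed (× input speed) = -104/555

-104/555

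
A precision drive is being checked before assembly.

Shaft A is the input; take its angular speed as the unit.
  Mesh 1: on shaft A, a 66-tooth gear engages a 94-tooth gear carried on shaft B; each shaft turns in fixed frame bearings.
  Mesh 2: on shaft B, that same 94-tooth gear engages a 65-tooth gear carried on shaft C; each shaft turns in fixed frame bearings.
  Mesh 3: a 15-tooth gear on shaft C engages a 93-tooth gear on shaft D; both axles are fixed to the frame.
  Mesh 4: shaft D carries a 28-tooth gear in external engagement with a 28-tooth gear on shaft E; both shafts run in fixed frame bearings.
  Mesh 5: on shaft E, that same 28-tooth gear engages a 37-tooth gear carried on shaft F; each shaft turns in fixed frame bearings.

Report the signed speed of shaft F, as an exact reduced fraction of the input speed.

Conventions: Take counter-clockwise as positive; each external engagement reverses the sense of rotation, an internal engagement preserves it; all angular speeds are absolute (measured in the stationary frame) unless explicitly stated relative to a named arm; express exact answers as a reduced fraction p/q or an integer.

5-mesh fixed-axis compound train (all bearings frame-fixed)
mesh 1 [66T→94T]: |ω|/ω_in = 1×66/94 = 33/47, sense flips to −
mesh 2 [94T→65T]: |ω|/ω_in = (33/47)×94/65 = 66/65, sense flips to +
mesh 3 [15T→93T]: |ω|/ω_in = (66/65)×15/93 = 66/403, sense flips to −
mesh 4 [28T→28T]: |ω|/ω_in = (66/403)×28/28 = 66/403, sense flips to +
mesh 5 [28T→37T]: |ω|/ω_in = (66/403)×28/37 = 1848/14911, sense flips to −
signed output speed (× input speed) = -1848/14911

-1848/14911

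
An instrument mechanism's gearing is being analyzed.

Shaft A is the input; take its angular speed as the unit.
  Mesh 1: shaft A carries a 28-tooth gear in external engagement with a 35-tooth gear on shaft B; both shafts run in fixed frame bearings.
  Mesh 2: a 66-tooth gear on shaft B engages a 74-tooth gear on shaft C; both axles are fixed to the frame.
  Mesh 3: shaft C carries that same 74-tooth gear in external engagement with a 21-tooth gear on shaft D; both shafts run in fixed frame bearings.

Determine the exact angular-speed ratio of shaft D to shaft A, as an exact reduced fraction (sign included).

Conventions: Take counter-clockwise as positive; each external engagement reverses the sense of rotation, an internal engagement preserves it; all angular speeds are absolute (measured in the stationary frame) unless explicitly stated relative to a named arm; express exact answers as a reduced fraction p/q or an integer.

class = fixed-axis compound train [3 meshes; 3 ratios multiply, 3 sense flips]
mesh 1 [28T→35T]: running ratio 4/5, sense −
mesh 2 [66T→74T]: running ratio 132/185, sense +
mesh 3 [74T→21T]: running ratio 88/35, sense −
ω_out/ω_in = -88/35

-88/35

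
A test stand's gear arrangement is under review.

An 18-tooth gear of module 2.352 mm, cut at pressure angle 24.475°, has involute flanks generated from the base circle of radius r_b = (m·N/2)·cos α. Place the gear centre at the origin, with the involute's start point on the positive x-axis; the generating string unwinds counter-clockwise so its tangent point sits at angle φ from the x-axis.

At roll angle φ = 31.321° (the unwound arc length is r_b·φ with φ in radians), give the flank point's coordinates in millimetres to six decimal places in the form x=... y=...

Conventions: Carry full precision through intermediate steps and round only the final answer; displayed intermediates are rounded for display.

x=21.933001 y=1.018059

topology: single-mesh involute geometry — m = 2.352, N = 18
pitch radius r_p = m·N/2 = 2.352·18/2 = 21.168000
base radius r_b = r_p·cos α = 21.168000·cos 24.475° = 19.265889
roll angle φ = 31.321° = 0.54665458 rad
x = r_b·(cos φ + φ·sin φ) = 21.933001
y = r_b·(sin φ − φ·cos φ) = 1.018059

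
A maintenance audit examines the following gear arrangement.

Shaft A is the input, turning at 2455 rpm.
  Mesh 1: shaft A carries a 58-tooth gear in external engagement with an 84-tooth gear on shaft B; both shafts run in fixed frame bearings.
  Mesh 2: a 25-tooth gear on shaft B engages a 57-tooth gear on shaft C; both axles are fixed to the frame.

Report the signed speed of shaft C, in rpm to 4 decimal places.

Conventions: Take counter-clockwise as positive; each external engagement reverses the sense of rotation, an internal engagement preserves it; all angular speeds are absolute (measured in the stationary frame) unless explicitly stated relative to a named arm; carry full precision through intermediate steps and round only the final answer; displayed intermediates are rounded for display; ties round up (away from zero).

recognized (3 fixed axles, 2 meshes): fixed-axis compound train
mesh 1 [58T→84T]: ω = 2455.0000×58/84 = 1695.1190 rpm, sense flips to −
mesh 2 [25T→57T]: ω = 1695.1190×25/57 = 743.4733 rpm, sense flips to +
signed output speed = +743.4733 rpm

+743.4733 rpm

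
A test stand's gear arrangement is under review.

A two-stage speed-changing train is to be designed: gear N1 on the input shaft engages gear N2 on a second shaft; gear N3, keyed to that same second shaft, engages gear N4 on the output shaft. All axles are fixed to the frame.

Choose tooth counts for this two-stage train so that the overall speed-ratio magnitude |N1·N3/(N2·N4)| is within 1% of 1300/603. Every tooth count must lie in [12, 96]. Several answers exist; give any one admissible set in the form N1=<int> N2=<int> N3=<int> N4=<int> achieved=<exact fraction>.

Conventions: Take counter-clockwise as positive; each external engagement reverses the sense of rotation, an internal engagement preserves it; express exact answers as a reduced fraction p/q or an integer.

topology: fixed-axis compound train — 2 stages, target 1300/603
target = 1300/603 in lowest terms: an exact hit needs N1·N3 = k·1300 and N2·N4 = k·603 for one integer k, every count in [12, 96]; additionally prefer no 1:1 stage (N1 ≠ N2, N3 ≠ N4)
k = 1: no 1:1-free in-range split of k·1300 and k·603 into factor pairs; take k = 2
k = 2: N1·N3 = 2600 = 40·65, N2·N4 = 1206 = 18·67
achieved = 40·65/(18·67) = 1300/603; |achieved − target| = 0 ≤ 13/603 ✓

N1=40 N2=18 N3=65 N4=67 achieved=1300/603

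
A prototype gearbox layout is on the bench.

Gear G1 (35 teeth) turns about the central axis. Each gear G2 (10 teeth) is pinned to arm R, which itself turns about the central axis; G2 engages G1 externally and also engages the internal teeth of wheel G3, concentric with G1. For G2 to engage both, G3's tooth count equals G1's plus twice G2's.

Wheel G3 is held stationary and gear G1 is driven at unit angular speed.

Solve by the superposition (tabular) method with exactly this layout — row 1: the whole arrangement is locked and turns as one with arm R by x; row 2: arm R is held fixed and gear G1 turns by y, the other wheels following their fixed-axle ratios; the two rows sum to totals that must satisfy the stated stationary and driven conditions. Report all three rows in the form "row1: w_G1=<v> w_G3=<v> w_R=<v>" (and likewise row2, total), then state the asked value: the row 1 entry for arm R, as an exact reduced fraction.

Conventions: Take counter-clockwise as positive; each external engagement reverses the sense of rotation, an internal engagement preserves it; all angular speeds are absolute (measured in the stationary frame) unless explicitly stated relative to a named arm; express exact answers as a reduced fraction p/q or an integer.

row1: w_G1=7/18 w_G3=7/18 w_R=7/18
row2: w_G1=11/18 w_G3=-7/18 w_R=0
total: w_G1=1 w_G3=0 w_R=7/18
asked value: 7/18

recognized (axles ride arm R): planetary set, 35/10/55 teeth
row 1 — lock + rotate with arm: ω_sun = ω_ring = ω_arm = x
row 2: sun turns y, ring = −(35/55)·y, arm 0
boundary: total ω_ring = x − (35/55)·y = 0 and total ω_sun = x + y = 1  ⇒  y = 11/18, x = 7/18
row 2 ring = −(35/55)·11/18 = -7/18
totals (row 1 + row 2): sun 7/18 + 11/18 = 1, ring 7/18 + (-7/18) = 0, arm 7/18 + 0 = 7/18
asked cell (row1, arm) = 7/18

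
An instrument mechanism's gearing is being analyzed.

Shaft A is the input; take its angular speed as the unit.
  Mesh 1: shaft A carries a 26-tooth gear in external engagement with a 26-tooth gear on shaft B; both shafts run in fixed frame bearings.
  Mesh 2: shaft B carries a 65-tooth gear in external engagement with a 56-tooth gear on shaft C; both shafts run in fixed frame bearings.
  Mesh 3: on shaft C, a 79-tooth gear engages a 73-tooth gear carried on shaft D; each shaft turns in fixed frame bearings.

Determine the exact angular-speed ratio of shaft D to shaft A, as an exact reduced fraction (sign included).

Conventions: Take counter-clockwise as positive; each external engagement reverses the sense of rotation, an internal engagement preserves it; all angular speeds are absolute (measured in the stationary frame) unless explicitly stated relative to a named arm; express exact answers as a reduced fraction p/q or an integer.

-5135/4088

class = fixed-axis compound train [3 meshes; 3 ratios multiply, 3 sense flips]
mesh 1 [26T→26T]: running ratio 1, sense −
mesh 2 [65T→56T]: running ratio 65/56, sense +
mesh 3 [79T→73T]: running ratio 5135/4088, sense −
ω_out/ω_in = -5135/4088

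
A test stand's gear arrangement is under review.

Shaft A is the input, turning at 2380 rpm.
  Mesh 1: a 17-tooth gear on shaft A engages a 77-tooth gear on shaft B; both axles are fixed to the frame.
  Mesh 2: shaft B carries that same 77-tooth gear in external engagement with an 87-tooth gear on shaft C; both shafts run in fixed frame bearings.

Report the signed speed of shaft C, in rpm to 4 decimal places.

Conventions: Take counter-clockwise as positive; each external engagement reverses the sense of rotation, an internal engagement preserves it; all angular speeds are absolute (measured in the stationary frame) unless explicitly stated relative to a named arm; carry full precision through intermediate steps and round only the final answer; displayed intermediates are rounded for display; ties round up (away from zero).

+465.0575 rpm

recognized (3 fixed axles, 2 meshes): fixed-axis compound train
mesh 1 [17T→77T]: ω = 2380.0000×17/77 = 525.4545 rpm, sense flips to −
mesh 2 [77T→87T]: ω = 525.4545×77/87 = 465.0575 rpm, sense flips to +
signed output speed = +465.0575 rpm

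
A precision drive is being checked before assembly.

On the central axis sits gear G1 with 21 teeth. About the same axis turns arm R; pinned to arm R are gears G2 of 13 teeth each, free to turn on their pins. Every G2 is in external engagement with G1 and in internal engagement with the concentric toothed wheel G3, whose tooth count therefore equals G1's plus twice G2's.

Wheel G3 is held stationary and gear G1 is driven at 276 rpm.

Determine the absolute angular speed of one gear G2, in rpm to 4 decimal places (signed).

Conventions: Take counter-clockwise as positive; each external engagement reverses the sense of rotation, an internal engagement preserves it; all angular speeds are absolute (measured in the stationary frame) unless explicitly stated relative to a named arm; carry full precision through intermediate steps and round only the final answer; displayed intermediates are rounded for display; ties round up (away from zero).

topology: planetary set — G1 21T / G2 13T / G3 47T, arm = carrier (Willis)
normalise by the input: solve with ω_sun = 1, then scale by 276 rpm
ring teeth: 21 + 2·13 = 47
21(ω_sun−ω_arm) = −47(ω_ring−ω_arm),  ω_ring = 0, ω_sun = 1
21(1−ω_arm) = −47(0−ω_arm)  ⇒  68·ω_arm = 21  ⇒  ω_arm = 21/68
sun–planet mesh: 21·(1−21/68) = −13·(ω_p−ω_arm)  ⇒  ω_p−ω_arm = -987/884
ω_p = 21/68 − 987/884 = -21/26
scale: ω_p = -21/26 × 276 rpm = -222.9231 rpm

-222.9231 rpm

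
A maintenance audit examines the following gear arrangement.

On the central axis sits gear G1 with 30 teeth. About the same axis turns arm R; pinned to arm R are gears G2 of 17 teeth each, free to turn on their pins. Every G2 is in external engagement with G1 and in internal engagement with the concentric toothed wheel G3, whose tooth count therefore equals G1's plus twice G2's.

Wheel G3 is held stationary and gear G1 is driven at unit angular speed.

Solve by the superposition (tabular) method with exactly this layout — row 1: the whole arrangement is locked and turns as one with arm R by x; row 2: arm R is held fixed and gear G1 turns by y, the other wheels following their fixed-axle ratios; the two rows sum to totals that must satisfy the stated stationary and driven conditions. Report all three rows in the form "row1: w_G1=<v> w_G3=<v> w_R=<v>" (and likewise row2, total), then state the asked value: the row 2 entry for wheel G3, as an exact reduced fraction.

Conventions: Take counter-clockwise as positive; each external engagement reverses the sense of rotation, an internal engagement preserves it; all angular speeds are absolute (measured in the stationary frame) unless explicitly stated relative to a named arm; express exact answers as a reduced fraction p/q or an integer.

row1: w_G1=15/47 w_G3=15/47 w_R=15/47
row2: w_G1=32/47 w_G3=-15/47 w_R=0
total: w_G1=1 w_G3=0 w_R=15/47
asked value: -15/47

planetary set (30T centre, 17T on arm, 64T internal) — Willis relation
row 1 — lock + rotate with arm: ω_sun = ω_ring = ω_arm = x
row 2 — arm fixed, fixed-axis ratios: sun y, ring −(30/64)·y, arm 0
boundary: total ω_ring = x − (30/64)·y = 0 and total ω_sun = x + y = 1  ⇒  y = 32/47, x = 15/47
row 2 ring = −(30/64)·32/47 = -15/47
totals (row 1 + row 2): sun 15/47 + 32/47 = 1, ring 15/47 + (-15/47) = 0, arm 15/47 + 0 = 15/47
asked cell (row2, ring) = -15/47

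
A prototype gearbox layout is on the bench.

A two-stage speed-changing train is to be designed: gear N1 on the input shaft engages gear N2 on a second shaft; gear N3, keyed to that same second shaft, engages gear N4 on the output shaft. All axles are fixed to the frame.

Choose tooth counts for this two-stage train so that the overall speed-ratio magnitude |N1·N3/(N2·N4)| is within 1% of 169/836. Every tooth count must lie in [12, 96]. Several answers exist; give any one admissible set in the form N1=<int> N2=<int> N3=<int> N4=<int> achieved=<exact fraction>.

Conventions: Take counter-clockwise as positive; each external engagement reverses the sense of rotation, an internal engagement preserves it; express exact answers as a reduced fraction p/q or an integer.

N1=13 N2=19 N3=13 N4=44 achieved=169/836

class = fixed-axis compound train [2-stage, 169/836 wanted]
target = 169/836 in lowest terms: an exact hit needs N1·N3 = k·169 and N2·N4 = k·836 for one integer k, every count in [12, 96]; additionally prefer no 1:1 stage (N1 ≠ N2, N3 ≠ N4)
k = 1: N1·N3 = 169 = 13·13, N2·N4 = 836 = 19·44
achieved = 13·13/(19·44) = 169/836; |achieved − target| = 0 ≤ 169/83600 ✓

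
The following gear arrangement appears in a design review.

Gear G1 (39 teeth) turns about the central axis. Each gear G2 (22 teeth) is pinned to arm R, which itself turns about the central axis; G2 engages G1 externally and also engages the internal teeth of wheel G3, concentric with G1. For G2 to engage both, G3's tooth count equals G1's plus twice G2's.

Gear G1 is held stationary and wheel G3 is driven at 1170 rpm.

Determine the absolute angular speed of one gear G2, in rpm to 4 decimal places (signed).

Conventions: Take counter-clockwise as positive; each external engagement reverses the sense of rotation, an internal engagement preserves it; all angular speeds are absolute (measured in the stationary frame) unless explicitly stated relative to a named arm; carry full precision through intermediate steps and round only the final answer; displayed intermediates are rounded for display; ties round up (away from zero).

planetary set (39T centre, 22T on arm, 83T internal) — Willis relation
normalise by the input: solve with ω_ring = 1, then scale by 1170 rpm
ring teeth: 39 + 2·22 = 83
39(ω_sun−ω_arm) = −83(ω_ring−ω_arm),  ω_sun = 0, ω_ring = 1
39(0−ω_arm) = −83(1−ω_arm)  ⇒  122·ω_arm = 83  ⇒  ω_arm = 83/122
sun–planet mesh: 39·(0−83/122) = −22·(ω_p−ω_arm)  ⇒  ω_p−ω_arm = 3237/2684
ω_p = 83/122 + 3237/2684 = 83/44
scale: ω_p = 83/44 × 1170 rpm = +2207.0455 rpm

+2207.0455 rpm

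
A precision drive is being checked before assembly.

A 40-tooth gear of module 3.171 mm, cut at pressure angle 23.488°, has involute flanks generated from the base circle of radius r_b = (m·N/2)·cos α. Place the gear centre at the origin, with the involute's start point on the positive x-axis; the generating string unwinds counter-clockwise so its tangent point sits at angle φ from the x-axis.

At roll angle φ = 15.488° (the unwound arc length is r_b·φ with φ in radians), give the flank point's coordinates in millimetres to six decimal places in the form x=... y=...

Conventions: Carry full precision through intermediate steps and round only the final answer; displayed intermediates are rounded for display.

x=60.251680 y=0.380175

recognized (one wheel, involute flank): single-mesh tooth geometry, m = 3.171, N = 40
pitch radius r_p = m·N/2 = 3.171·40/2 = 63.420000
base radius r_b = r_p·cos α = 63.420000·cos 23.488° = 58.165245
roll angle φ = 15.488° = 0.27031659 rad
x = r_b·(cos φ + φ·sin φ) = 60.251680
y = r_b·(sin φ − φ·cos φ) = 0.380175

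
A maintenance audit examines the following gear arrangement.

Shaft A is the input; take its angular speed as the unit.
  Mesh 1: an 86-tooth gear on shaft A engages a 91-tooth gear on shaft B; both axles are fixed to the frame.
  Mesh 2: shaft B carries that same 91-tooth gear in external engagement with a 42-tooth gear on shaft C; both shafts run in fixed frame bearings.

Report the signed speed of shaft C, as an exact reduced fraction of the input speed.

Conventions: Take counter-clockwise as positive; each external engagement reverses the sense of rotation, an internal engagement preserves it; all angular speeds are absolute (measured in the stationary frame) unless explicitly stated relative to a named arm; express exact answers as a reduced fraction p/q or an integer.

2-mesh fixed-axis compound train (all bearings frame-fixed)
mesh 1 [86T→91T]: |ω|/ω_in = 1×86/91 = 86/91, sense flips to −
mesh 2 [91T→42T]: |ω|/ω_in = (86/91)×91/42 = 43/21, sense flips to +
signed output speed (× input speed) = 43/21

43/21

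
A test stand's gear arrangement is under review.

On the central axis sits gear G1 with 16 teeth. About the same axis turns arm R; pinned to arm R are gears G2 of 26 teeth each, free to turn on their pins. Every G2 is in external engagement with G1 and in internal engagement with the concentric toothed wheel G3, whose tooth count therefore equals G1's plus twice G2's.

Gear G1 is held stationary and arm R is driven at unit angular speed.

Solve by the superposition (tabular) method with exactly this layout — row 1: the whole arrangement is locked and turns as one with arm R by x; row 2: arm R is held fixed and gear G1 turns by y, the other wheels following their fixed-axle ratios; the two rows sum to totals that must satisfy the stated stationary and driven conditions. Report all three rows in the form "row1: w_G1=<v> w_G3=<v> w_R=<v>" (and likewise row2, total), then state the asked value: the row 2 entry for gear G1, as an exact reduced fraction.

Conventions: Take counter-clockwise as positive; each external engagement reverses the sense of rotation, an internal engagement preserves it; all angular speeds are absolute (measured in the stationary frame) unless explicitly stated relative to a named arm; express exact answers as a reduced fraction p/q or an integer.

row1: w_G1=1 w_G3=1 w_R=1
row2: w_G1=-1 w_G3=4/17 w_R=0
total: w_G1=0 w_G3=21/17 w_R=1
asked value: -1

planetary set (16T centre, 26T on arm, 68T internal) — Willis relation
row 1 (train locked, turned with arm): all members turn x
row 2: sun turns y, ring = −(16/68)·y, arm 0
boundary: total ω_sun = x + y = 0 and total ω_arm = x = 1  ⇒  y = -1, x = 1
row 2 ring = −(16/68)·(-1) = 4/17
totals (row 1 + row 2): sun 1 + (-1) = 0, ring 1 + 4/17 = 21/17, arm 1 + 0 = 1
asked cell (row2, sun) = -1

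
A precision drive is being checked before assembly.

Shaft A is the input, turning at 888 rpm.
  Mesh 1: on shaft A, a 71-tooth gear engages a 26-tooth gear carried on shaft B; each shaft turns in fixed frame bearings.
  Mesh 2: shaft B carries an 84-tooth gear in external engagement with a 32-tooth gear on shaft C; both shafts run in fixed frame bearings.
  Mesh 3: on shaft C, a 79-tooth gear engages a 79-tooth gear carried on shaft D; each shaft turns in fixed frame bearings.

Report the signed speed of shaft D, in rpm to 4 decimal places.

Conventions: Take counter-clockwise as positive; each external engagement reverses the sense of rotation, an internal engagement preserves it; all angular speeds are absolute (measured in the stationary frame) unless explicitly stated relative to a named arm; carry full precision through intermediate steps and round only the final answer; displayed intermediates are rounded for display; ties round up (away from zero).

-6365.4231 rpm

recognized (4 fixed axles, 3 meshes): fixed-axis compound train
mesh 1 [71T→26T]: ω = 888.0000×71/26 = 2424.9231 rpm, sense flips to −
mesh 2 [84T→32T]: ω = 2424.9231×84/32 = 6365.4231 rpm, sense flips to +
mesh 3 [79T→79T]: ω = 6365.4231×79/79 = 6365.4231 rpm, sense flips to −
signed output speed = -6365.4231 rpm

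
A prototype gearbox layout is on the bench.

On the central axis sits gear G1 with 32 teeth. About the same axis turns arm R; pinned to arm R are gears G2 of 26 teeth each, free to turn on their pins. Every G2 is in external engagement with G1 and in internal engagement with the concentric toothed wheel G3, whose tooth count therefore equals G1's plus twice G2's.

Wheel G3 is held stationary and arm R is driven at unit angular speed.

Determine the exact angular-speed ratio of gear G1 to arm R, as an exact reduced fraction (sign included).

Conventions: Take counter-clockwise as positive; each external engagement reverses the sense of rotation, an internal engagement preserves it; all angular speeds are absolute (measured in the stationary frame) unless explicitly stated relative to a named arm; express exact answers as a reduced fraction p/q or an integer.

planetary set (32T centre, 26T on arm, 84T internal) — Willis relation
ring teeth: 32 + 2·26 = 84
32(ω_sun−ω_arm) = −84(ω_ring−ω_arm),  ω_ring = 0, ω_arm = 1
ω_sun = 1 − (84/32)(0−1) = 29/8
ω_out/ω_in = 29/8

29/8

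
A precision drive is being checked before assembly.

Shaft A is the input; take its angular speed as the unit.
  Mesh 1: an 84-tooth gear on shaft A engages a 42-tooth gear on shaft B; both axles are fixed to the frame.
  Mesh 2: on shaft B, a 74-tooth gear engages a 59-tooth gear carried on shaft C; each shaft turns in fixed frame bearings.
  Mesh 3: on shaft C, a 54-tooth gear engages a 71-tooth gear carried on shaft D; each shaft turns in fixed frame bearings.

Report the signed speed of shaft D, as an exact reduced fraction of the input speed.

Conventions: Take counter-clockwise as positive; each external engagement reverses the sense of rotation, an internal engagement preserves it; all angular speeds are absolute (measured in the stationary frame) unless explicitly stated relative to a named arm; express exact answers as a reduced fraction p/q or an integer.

3-mesh fixed-axis compound train (all bearings frame-fixed)
mesh 1 [84T→42T]: |ω|/ω_in = 1×84/42 = 2, sense flips to −
mesh 2 [74T→59T]: |ω|/ω_in = 2×74/59 = 148/59, sense flips to +
mesh 3 [54T→71T]: |ω|/ω_in = (148/59)×54/71 = 7992/4189, sense flips to −
signed output speed (× input speed) = -7992/4189

-7992/4189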